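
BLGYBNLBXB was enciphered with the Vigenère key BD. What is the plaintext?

AIFVAKKYWY

Repeat the key across the ciphertext: BDBDBDBDBD
B(1)−B(1): 0 → A
L(11)−D(3): 8 → I
G(6)−B(1): 5 → F
Y(24)−D(3): 21 → V
B(1)−B(1): 0 → A
N(13)−D(3): 10 → K
L(11)−B(1): 10 → K
B(1)−D(3): -2≡24 → Y
X(23)−B(1): 22 → W
B(1)−D(3): -2≡24 → Y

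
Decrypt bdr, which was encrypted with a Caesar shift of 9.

sui

b(1): 1−9=-8≡18 → s
d(3): 3−9=-6≡20 → u
r(17): 17−9=8 → i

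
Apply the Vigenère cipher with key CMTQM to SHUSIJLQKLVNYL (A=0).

UTNIULXJAXXZRB

Repeat the key across the message: CMTQMCMTQMCMTQ
S(18)+C(2): 20 → U
H(7)+M(12): 19 → T
U(20)+T(19): 39≡13 → N
S(18)+Q(16): 34≡8 → I
I(8)+M(12): 20 → U
J(9)+C(2): 11 → L
L(11)+M(12): 23 → X
Q(16)+T(19): 35≡9 → J
K(10)+Q(16): 26≡0 → A
L(11)+M(12): 23 → X
V(21)+C(2): 23 → X
N(13)+M(12): 25 → Z
Y(24)+T(19): 43≡17 → R
L(11)+Q(16): 27≡1 → B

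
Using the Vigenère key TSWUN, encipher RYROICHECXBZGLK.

KQNIVVZAWKURCFX

Repeat the key across the message: TSWUNTSWUNTSWUN
R(17)+T(19): 36≡10 → K
Y(24)+S(18): 42≡16 → Q
R(17)+W(22): 39≡13 → N
O(14)+U(20): 34≡8 → I
I(8)+N(13): 21 → V
C(2)+T(19): 21 → V
H(7)+S(18): 25 → Z
E(4)+W(22): 26≡0 → A
C(2)+U(20): 22 → W
X(23)+N(13): 36≡10 → K
B(1)+T(19): 20 → U
Z(25)+S(18): 43≡17 → R
G(6)+W(22): 28≡2 → C
L(11)+U(20): 31≡5 → F
K(10)+N(13): 23 → X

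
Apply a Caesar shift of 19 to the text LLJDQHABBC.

EECWJATUUV

L(11): 11+19=30≡4 → E
L(11): 11+19=30≡4 → E
J(9): 9+19=28≡2 → C
D(3): 3+19=22 → W
Q(16): 16+19=35≡9 → J
H(7): 7+19=26≡0 → A
A(0): 0+19=19 → T
B(1): 1+19=20 → U
B(1): 1+19=20 → U
C(2): 2+19=21 → V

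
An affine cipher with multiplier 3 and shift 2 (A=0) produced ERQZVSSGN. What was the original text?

The inverse of 3 mod 26 is 9, since 3·9=27≡1. Apply D(y)=9·(y−2) mod 26:
E(4): 9·(4−2)=18 → S
R(17): 9·(17−2)=135≡5 → F
Q(16): 9·(16−2)=126≡22 → W
Z(25): 9·(25−2)=207≡25 → Z
V(21): 9·(21−2)=171≡15 → P
S(18): 9·(18−2)=144≡14 → O
S(18): 9·(18−2)=144≡14 → O
G(6): 9·(6−2)=36≡10 → K
N(13): 9·(13−2)=99≡21 → V

SFWZPOOKV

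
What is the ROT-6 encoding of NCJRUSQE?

N(13): 13+6=19 → T
C(2): 2+6=8 → I
J(9): 9+6=15 → P
R(17): 17+6=23 → X
U(20): 20+6=26≡0 → A
S(18): 18+6=24 → Y
Q(16): 16+6=22 → W
E(4): 4+6=10 → K

TIPXAYWK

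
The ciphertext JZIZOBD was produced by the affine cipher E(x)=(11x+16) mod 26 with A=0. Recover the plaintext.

The inverse of 11 mod 26 is 19, since 11·19=209≡1. Apply D(y)=19·(y−16) mod 26:
J(9): 19·(9−16)=-133≡23 → X
Z(25): 19·(25−16)=171≡15 → P
I(8): 19·(8−16)=-152≡4 → E
Z(25): 19·(25−16)=171≡15 → P
O(14): 19·(14−16)=-38≡14 → O
B(1): 19·(1−16)=-285≡1 → B
D(3): 19·(3−16)=-247≡13 → N

XPEPOBN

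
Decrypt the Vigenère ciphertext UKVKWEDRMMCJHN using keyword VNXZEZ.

ZXYLSFIEPNYKMA

Repeat the key across the ciphertext: VNXZEZVNXZEZVN
U(20)−V(21): -1≡25 → Z
K(10)−N(13): -3≡23 → X
V(21)−X(23): -2≡24 → Y
K(10)−Z(25): -15≡11 → L
W(22)−E(4): 18 → S
E(4)−Z(25): -21≡5 → F
D(3)−V(21): -18≡8 → I
R(17)−N(13): 4 → E
M(12)−X(23): -11≡15 → P
M(12)−Z(25): -13≡13 → N
C(2)−E(4): -2≡24 → Y
J(9)−Z(25): -16≡10 → K
H(7)−V(21): -14≡12 → M
N(13)−N(13): 0 → A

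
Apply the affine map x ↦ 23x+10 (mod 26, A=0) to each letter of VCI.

ZEM

V(21): 23·21+10=493≡25 → Z
C(2): 23·2+10=56≡4 → E
I(8): 23·8+10=194≡12 → M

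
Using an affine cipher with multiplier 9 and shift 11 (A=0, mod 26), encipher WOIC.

W(22): 9·22+11=209≡1 → B
O(14): 9·14+11=137≡7 → H
I(8): 9·8+11=83≡5 → F
C(2): 9·2+11=29≡3 → D

BHFD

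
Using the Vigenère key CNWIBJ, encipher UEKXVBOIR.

WRGFWKQVN

Repeat the key across the message: CNWIBJCNW
U(20)+C(2): 22 → W
E(4)+N(13): 17 → R
K(10)+W(22): 32≡6 → G
X(23)+I(8): 31≡5 → F
V(21)+B(1): 22 → W
B(1)+J(9): 10 → K
O(14)+C(2): 16 → Q
I(8)+N(13): 21 → V
R(17)+W(22): 39≡13 → N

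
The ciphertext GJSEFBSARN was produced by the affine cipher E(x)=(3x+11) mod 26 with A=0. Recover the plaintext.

HILPYOLFCS

The inverse of 3 mod 26 is 9, since 3·9=27≡1. Apply D(y)=9·(y−11) mod 26:
G(6): 9·(6−11)=-45≡7 → H
J(9): 9·(9−11)=-18≡8 → I
S(18): 9·(18−11)=63≡11 → L
E(4): 9·(4−11)=-63≡15 → P
F(5): 9·(5−11)=-54≡24 → Y
B(1): 9·(1−11)=-90≡14 → O
S(18): 9·(18−11)=63≡11 → L
A(0): 9·(0−11)=-99≡5 → F
R(17): 9·(17−11)=54≡2 → C
N(13): 9·(13−11)=18 → S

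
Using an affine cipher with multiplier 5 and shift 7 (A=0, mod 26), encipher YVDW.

XIWN

Y(24): 5·24+7=127≡23 → X
V(21): 5·21+7=112≡8 → I
D(3): 5·3+7=22 → W
W(22): 5·22+7=117≡13 → N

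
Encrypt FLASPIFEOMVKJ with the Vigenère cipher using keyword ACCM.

Repeat the key across the message: ACCMACCMACCMA
F(5)+A(0): 5 → F
L(11)+C(2): 13 → N
A(0)+C(2): 2 → C
S(18)+M(12): 30≡4 → E
P(15)+A(0): 15 → P
I(8)+C(2): 10 → K
F(5)+C(2): 7 → H
E(4)+M(12): 16 → Q
O(14)+A(0): 14 → O
M(12)+C(2): 14 → O
V(21)+C(2): 23 → X
K(10)+M(12): 22 → W
J(9)+A(0): 9 → J

FNCEPKHQOOXWJ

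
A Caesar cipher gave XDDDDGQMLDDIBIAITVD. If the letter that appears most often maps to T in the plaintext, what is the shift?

10

The most frequent ciphertext letter is D (appears 7 times).
D is position 3; T is position 19.
Shift = -16≡10.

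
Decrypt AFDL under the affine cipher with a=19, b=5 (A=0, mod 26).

XAEO

The inverse of 19 mod 26 is 11, since 19·11=209≡1. Apply D(y)=11·(y−5) mod 26:
A(0): 11·(0−5)=-55≡23 → X
F(5): 11·(5−5)=0 → A
D(3): 11·(3−5)=-22≡4 → E
L(11): 11·(11−5)=66≡14 → O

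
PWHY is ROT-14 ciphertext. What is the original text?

BITK

P(15): 15−14=1 → B
W(22): 22−14=8 → I
H(7): 7−14=-7≡19 → T
Y(24): 24−14=10 → K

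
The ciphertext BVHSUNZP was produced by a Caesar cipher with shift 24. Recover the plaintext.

DXJUWPBR

B(1): 1−24=-23≡3 → D
V(21): 21−24=-3≡23 → X
H(7): 7−24=-17≡9 → J
S(18): 18−24=-6≡20 → U
U(20): 20−24=-4≡22 → W
N(13): 13−24=-11≡15 → P
Z(25): 25−24=1 → B
P(15): 15−24=-9≡17 → R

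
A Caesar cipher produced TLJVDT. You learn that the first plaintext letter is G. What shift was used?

From the crib: T(19)−G(6)=13, so the shift is 13.

13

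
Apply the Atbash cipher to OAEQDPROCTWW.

LZVJWKILXGDD

O(14) → L(11)
A(0) → Z(25)
E(4) → V(21)
Q(16) → J(9)
D(3) → W(22)
P(15) → K(10)
R(17) → I(8)
O(14) → L(11)
C(2) → X(23)
T(19) → G(6)
W(22) → D(3)
W(22) → D(3)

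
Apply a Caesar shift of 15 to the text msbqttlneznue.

bhqfiiactocjt

m(12): 12+15=27≡1 → b
s(18): 18+15=33≡7 → h
b(1): 1+15=16 → q
q(16): 16+15=31≡5 → f
t(19): 19+15=34≡8 → i
t(19): 19+15=34≡8 → i
l(11): 11+15=26≡0 → a
n(13): 13+15=28≡2 → c
e(4): 4+15=19 → t
z(25): 25+15=40≡14 → o
n(13): 13+15=28≡2 → c
u(20): 20+15=35≡9 → j
e(4): 4+15=19 → t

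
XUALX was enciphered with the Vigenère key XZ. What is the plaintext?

Repeat the key across the ciphertext: XZXZX
X(23)−X(23): 0 → A
U(20)−Z(25): -5≡21 → V
A(0)−X(23): -23≡3 → D
L(11)−Z(25): -14≡12 → M
X(23)−X(23): 0 → A

AVDMA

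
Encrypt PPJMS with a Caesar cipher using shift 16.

FFZCI

P(15): 15+16=31≡5 → F
P(15): 15+16=31≡5 → F
J(9): 9+16=25 → Z
M(12): 12+16=28≡2 → C
S(18): 18+16=34≡8 → I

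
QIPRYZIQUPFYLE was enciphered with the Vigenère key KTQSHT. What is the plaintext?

Repeat the key across the ciphertext: KTQSHTKTQSHTKT
Q(16)−K(10): 6 → G
I(8)−T(19): -11≡15 → P
P(15)−Q(16): -1≡25 → Z
R(17)−S(18): -1≡25 → Z
Y(24)−H(7): 17 → R
Z(25)−T(19): 6 → G
I(8)−K(10): -2≡24 → Y
Q(16)−T(19): -3≡23 → X
U(20)−Q(16): 4 → E
P(15)−S(18): -3≡23 → X
F(5)−H(7): -2≡24 → Y
Y(24)−T(19): 5 → F
L(11)−K(10): 1 → B
E(4)−T(19): -15≡11 → L

GPZZRGYXEXYFBL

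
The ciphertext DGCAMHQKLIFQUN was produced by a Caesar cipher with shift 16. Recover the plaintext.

D(3): 3−16=-13≡13 → N
G(6): 6−16=-10≡16 → Q
C(2): 2−16=-14≡12 → M
A(0): 0−16=-16≡10 → K
M(12): 12−16=-4≡22 → W
H(7): 7−16=-9≡17 → R
Q(16): 16−16=0 → A
K(10): 10−16=-6≡20 → U
L(11): 11−16=-5≡21 → V
I(8): 8−16=-8≡18 → S
F(5): 5−16=-11≡15 → P
Q(16): 16−16=0 → A
U(20): 20−16=4 → E
N(13): 13−16=-3≡23 → X

NQMKWRAUVSPAEX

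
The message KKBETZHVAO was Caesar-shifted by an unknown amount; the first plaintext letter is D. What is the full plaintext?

DDUXMSAOTH

From the crib: K(10)−D(3)=7, so the shift is 7.
Subtract 7 from each ciphertext letter:
K(10): 10−7=3 → D
K(10): 10−7=3 → D
B(1): 1−7=-6≡20 → U
E(4): 4−7=-3≡23 → X
T(19): 19−7=12 → M
Z(25): 25−7=18 → S
H(7): 7−7=0 → A
V(21): 21−7=14 → O
A(0): 0−7=-7≡19 → T
O(14): 14−7=7 → H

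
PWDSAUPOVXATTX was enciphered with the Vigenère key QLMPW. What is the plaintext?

ZLRDEEECGBKIHI

Repeat the key across the ciphertext: QLMPWQLMPWQLMP
P(15)−Q(16): -1≡25 → Z
W(22)−L(11): 11 → L
D(3)−M(12): -9≡17 → R
S(18)−P(15): 3 → D
A(0)−W(22): -22≡4 → E
U(20)−Q(16): 4 → E
P(15)−L(11): 4 → E
O(14)−M(12): 2 → C
V(21)−P(15): 6 → G
X(23)−W(22): 1 → B
A(0)−Q(16): -16≡10 → K
T(19)−L(11): 8 → I
T(19)−M(12): 7 → H
X(23)−P(15): 8 → I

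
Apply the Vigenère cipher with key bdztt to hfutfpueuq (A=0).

iitmyqxdnj

Repeat the key across the message: bdzttbdztt
h(7)+b(1): 8 → i
f(5)+d(3): 8 → i
u(20)+z(25): 45≡19 → t
t(19)+t(19): 38≡12 → m
f(5)+t(19): 24 → y
p(15)+b(1): 16 → q
u(20)+d(3): 23 → x
e(4)+z(25): 29≡3 → d
u(20)+t(19): 39≡13 → n
q(16)+t(19): 35≡9 → j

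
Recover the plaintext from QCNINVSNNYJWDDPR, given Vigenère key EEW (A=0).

Repeat the key across the ciphertext: EEWEEWEEWEEWEEWE
Q(16)−E(4): 12 → M
C(2)−E(4): -2≡24 → Y
N(13)−W(22): -9≡17 → R
I(8)−E(4): 4 → E
N(13)−E(4): 9 → J
V(21)−W(22): -1≡25 → Z
S(18)−E(4): 14 → O
N(13)−E(4): 9 → J
N(13)−W(22): -9≡17 → R
Y(24)−E(4): 20 → U
J(9)−E(4): 5 → F
W(22)−W(22): 0 → A
D(3)−E(4): -1≡25 → Z
D(3)−E(4): -1≡25 → Z
P(15)−W(22): -7≡19 → T
R(17)−E(4): 13 → N

MYREJZOJRUFAZZTN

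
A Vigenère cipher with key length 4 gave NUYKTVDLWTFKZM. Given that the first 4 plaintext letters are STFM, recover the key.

Subtract each crib letter from the matching ciphertext letter (mod 26):
N(13)−S(18)=-5≡21 → V
U(20)−T(19)=1 → B
Y(24)−F(5)=19 → T
K(10)−M(12)=-2≡24 → Y

VBTY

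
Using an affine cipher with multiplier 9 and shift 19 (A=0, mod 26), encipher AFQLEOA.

TMHODPT

A(0): 9·0+19=19 → T
F(5): 9·5+19=64≡12 → M
Q(16): 9·16+19=163≡7 → H
L(11): 9·11+19=118≡14 → O
E(4): 9·4+19=55≡3 → D
O(14): 9·14+19=145≡15 → P
A(0): 9·0+19=19 → T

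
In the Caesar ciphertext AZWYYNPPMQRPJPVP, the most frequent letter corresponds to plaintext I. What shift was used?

7

The most frequent ciphertext letter is P (appears 5 times).
P is position 15; I is position 8.
Shift = 7.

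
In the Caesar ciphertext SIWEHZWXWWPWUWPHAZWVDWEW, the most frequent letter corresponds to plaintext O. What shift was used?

8

The most frequent ciphertext letter is W (appears 9 times).
W is position 22; O is position 14.
Shift = 8.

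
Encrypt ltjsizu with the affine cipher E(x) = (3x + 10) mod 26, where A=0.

rplmihs

l(11): 3·11+10=43≡17 → r
t(19): 3·19+10=67≡15 → p
j(9): 3·9+10=37≡11 → l
s(18): 3·18+10=64≡12 → m
i(8): 3·8+10=34≡8 → i
z(25): 3·25+10=85≡7 → h
u(20): 3·20+10=70≡18 → s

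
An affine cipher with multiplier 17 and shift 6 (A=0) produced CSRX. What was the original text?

MQTB

The inverse of 17 mod 26 is 23, since 17·23=391≡1. Apply D(y)=23·(y−6) mod 26:
C(2): 23·(2−6)=-92≡12 → M
S(18): 23·(18−6)=276≡16 → Q
R(17): 23·(17−6)=253≡19 → T
X(23): 23·(23−6)=391≡1 → B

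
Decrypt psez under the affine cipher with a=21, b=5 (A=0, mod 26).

ynvw

The inverse of 21 mod 26 is 5, since 21·5=105≡1. Apply D(y)=5·(y−5) mod 26:
p(15): 5·(15−5)=50≡24 → y
s(18): 5·(18−5)=65≡13 → n
e(4): 5·(4−5)=-5≡21 → v
z(25): 5·(25−5)=100≡22 → w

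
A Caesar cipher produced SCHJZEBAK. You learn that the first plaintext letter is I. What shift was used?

From the crib: S(18)−I(8)=10, so the shift is 10.

10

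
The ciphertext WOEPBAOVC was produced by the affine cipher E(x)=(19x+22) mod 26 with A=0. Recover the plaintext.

The inverse of 19 mod 26 is 11, since 19·11=209≡1. Apply D(y)=11·(y−22) mod 26:
W(22): 11·(22−22)=0 → A
O(14): 11·(14−22)=-88≡16 → Q
E(4): 11·(4−22)=-198≡10 → K
P(15): 11·(15−22)=-77≡1 → B
B(1): 11·(1−22)=-231≡3 → D
A(0): 11·(0−22)=-242≡18 → S
O(14): 11·(14−22)=-88≡16 → Q
V(21): 11·(21−22)=-11≡15 → P
C(2): 11·(2−22)=-220≡14 → O

AQKBDSQPO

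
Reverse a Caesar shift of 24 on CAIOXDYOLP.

ECKQZFAQNR

C(2): 2−24=-22≡4 → E
A(0): 0−24=-24≡2 → C
I(8): 8−24=-16≡10 → K
O(14): 14−24=-10≡16 → Q
X(23): 23−24=-1≡25 → Z
D(3): 3−24=-21≡5 → F
Y(24): 24−24=0 → A
O(14): 14−24=-10≡16 → Q
L(11): 11−24=-13≡13 → N
P(15): 15−24=-9≡17 → R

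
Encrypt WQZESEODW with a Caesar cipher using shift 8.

EYHMAMWLE

W(22): 22+8=30≡4 → E
Q(16): 16+8=24 → Y
Z(25): 25+8=33≡7 → H
E(4): 4+8=12 → M
S(18): 18+8=26≡0 → A
E(4): 4+8=12 → M
O(14): 14+8=22 → W
D(3): 3+8=11 → L
W(22): 22+8=30≡4 → E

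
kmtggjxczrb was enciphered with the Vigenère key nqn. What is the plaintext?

xwgtqwkmmel

Repeat the key across the ciphertext: nqnnqnnqnnq
k(10)−n(13): -3≡23 → x
m(12)−q(16): -4≡22 → w
t(19)−n(13): 6 → g
g(6)−n(13): -7≡19 → t
g(6)−q(16): -10≡16 → q
j(9)−n(13): -4≡22 → w
x(23)−n(13): 10 → k
c(2)−q(16): -14≡12 → m
z(25)−n(13): 12 → m
r(17)−n(13): 4 → e
b(1)−q(16): -15≡11 → l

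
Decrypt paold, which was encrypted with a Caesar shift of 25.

p(15): 15−25=-10≡16 → q
a(0): 0−25=-25≡1 → b
o(14): 14−25=-11≡15 → p
l(11): 11−25=-14≡12 → m
d(3): 3−25=-22≡4 → e

qbpme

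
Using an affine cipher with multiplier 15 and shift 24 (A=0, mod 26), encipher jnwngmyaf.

dlqlkwuyv

j(9): 15·9+24=159≡3 → d
n(13): 15·13+24=219≡11 → l
w(22): 15·22+24=354≡16 → q
n(13): 15·13+24=219≡11 → l
g(6): 15·6+24=114≡10 → k
m(12): 15·12+24=204≡22 → w
y(24): 15·24+24=384≡20 → u
a(0): 15·0+24=24 → y
f(5): 15·5+24=99≡21 → v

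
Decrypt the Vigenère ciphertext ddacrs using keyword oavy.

pdfeds

Repeat the key across the ciphertext: oavyoa
d(3)−o(14): -11≡15 → p
d(3)−a(0): 3 → d
a(0)−v(21): -21≡5 → f
c(2)−y(24): -22≡4 → e
r(17)−o(14): 3 → d
s(18)−a(0): 18 → s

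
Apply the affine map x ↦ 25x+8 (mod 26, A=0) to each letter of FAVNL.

DINVX

F(5): 25·5+8=133≡3 → D
A(0): 25·0+8=8 → I
V(21): 25·21+8=533≡13 → N
N(13): 25·13+8=333≡21 → V
L(11): 25·11+8=283≡23 → X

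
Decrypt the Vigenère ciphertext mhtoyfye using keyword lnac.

Repeat the key across the ciphertext: lnaclnac
m(12)−l(11): 1 → b
h(7)−n(13): -6≡20 → u
t(19)−a(0): 19 → t
o(14)−c(2): 12 → m
y(24)−l(11): 13 → n
f(5)−n(13): -8≡18 → s
y(24)−a(0): 24 → y
e(4)−c(2): 2 → c

butmnsyc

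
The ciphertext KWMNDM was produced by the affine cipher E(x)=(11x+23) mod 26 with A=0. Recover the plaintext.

The inverse of 11 mod 26 is 19, since 11·19=209≡1. Apply D(y)=19·(y−23) mod 26:
K(10): 19·(10−23)=-247≡13 → N
W(22): 19·(22−23)=-19≡7 → H
M(12): 19·(12−23)=-209≡25 → Z
N(13): 19·(13−23)=-190≡18 → S
D(3): 19·(3−23)=-380≡10 → K
M(12): 19·(12−23)=-209≡25 → Z

NHZSKZ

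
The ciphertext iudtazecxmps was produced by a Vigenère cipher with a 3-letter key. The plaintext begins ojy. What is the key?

Subtract each crib letter from the matching ciphertext letter (mod 26):
i(8)−o(14)=-6≡20 → u
u(20)−j(9)=11 → l
d(3)−y(24)=-21≡5 → f

ulf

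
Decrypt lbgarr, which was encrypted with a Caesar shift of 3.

iydxoo

l(11): 11−3=8 → i
b(1): 1−3=-2≡24 → y
g(6): 6−3=3 → d
a(0): 0−3=-3≡23 → x
r(17): 17−3=14 → o
r(17): 17−3=14 → o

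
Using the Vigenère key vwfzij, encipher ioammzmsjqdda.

Repeat the key across the message: vwfzijvwfzijv
i(8)+v(21): 29≡3 → d
o(14)+w(22): 36≡10 → k
a(0)+f(5): 5 → f
m(12)+z(25): 37≡11 → l
m(12)+i(8): 20 → u
z(25)+j(9): 34≡8 → i
m(12)+v(21): 33≡7 → h
s(18)+w(22): 40≡14 → o
j(9)+f(5): 14 → o
q(16)+z(25): 41≡15 → p
d(3)+i(8): 11 → l
d(3)+j(9): 12 → m
a(0)+v(21): 21 → v

dkfluihooplmv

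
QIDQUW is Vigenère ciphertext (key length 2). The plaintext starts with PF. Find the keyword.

Subtract each crib letter from the matching ciphertext letter (mod 26):
Q(16)−P(15)=1 → B
I(8)−F(5)=3 → D

BD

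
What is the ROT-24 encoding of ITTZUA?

I(8): 8+24=32≡6 → G
T(19): 19+24=43≡17 → R
T(19): 19+24=43≡17 → R
Z(25): 25+24=49≡23 → X
U(20): 20+24=44≡18 → S
A(0): 0+24=24 → Y

GRRXSY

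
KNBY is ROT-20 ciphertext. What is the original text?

QTHE

K(10): 10−20=-10≡16 → Q
N(13): 13−20=-7≡19 → T
B(1): 1−20=-19≡7 → H
Y(24): 24−20=4 → E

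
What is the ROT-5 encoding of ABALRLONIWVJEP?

FGFQWQTSNBAOJU

A(0): 0+5=5 → F
B(1): 1+5=6 → G
A(0): 0+5=5 → F
L(11): 11+5=16 → Q
R(17): 17+5=22 → W
L(11): 11+5=16 → Q
O(14): 14+5=19 → T
N(13): 13+5=18 → S
I(8): 8+5=13 → N
W(22): 22+5=27≡1 → B
V(21): 21+5=26≡0 → A
J(9): 9+5=14 → O
E(4): 4+5=9 → J
P(15): 15+5=20 → U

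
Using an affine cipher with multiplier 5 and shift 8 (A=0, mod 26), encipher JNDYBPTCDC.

BVXYNFZSXS

J(9): 5·9+8=53≡1 → B
N(13): 5·13+8=73≡21 → V
D(3): 5·3+8=23 → X
Y(24): 5·24+8=128≡24 → Y
B(1): 5·1+8=13 → N
P(15): 5·15+8=83≡5 → F
T(19): 5·19+8=103≡25 → Z
C(2): 5·2+8=18 → S
D(3): 5·3+8=23 → X
C(2): 5·2+8=18 → S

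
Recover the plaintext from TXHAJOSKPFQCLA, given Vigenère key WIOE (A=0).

XPTWNGEGTXCYPS

Repeat the key across the ciphertext: WIOEWIOEWIOEWI
T(19)−W(22): -3≡23 → X
X(23)−I(8): 15 → P
H(7)−O(14): -7≡19 → T
A(0)−E(4): -4≡22 → W
J(9)−W(22): -13≡13 → N
O(14)−I(8): 6 → G
S(18)−O(14): 4 → E
K(10)−E(4): 6 → G
P(15)−W(22): -7≡19 → T
F(5)−I(8): -3≡23 → X
Q(16)−O(14): 2 → C
C(2)−E(4): -2≡24 → Y
L(11)−W(22): -11≡15 → P
A(0)−I(8): -8≡18 → S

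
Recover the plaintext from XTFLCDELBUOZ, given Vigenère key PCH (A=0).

IRYWAWPJUFMS

Repeat the key across the ciphertext: PCHPCHPCHPCH
X(23)−P(15): 8 → I
T(19)−C(2): 17 → R
F(5)−H(7): -2≡24 → Y
L(11)−P(15): -4≡22 → W
C(2)−C(2): 0 → A
D(3)−H(7): -4≡22 → W
E(4)−P(15): -11≡15 → P
L(11)−C(2): 9 → J
B(1)−H(7): -6≡20 → U
U(20)−P(15): 5 → F
O(14)−C(2): 12 → M
Z(25)−H(7): 18 → S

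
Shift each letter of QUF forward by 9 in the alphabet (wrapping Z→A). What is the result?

ZDO

Q(16): 16+9=25 → Z
U(20): 20+9=29≡3 → D
F(5): 5+9=14 → O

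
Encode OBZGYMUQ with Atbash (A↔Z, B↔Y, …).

O(14) → L(11)
B(1) → Y(24)
Z(25) → A(0)
G(6) → T(19)
Y(24) → B(1)
M(12) → N(13)
U(20) → F(5)
Q(16) → J(9)

LYATBNFJ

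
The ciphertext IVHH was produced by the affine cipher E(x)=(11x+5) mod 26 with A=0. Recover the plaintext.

FSMM

The inverse of 11 mod 26 is 19, since 11·19=209≡1. Apply D(y)=19·(y−5) mod 26:
I(8): 19·(8−5)=57≡5 → F
V(21): 19·(21−5)=304≡18 → S
H(7): 19·(7−5)=38≡12 → M
H(7): 19·(7−5)=38≡12 → M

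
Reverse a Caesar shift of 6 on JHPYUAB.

DBJSOUV

J(9): 9−6=3 → D
H(7): 7−6=1 → B
P(15): 15−6=9 → J
Y(24): 24−6=18 → S
U(20): 20−6=14 → O
A(0): 0−6=-6≡20 → U
B(1): 1−6=-5≡21 → V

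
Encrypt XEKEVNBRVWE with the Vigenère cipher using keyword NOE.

Repeat the key across the message: NOENOENOENO
X(23)+N(13): 36≡10 → K
E(4)+O(14): 18 → S
K(10)+E(4): 14 → O
E(4)+N(13): 17 → R
V(21)+O(14): 35≡9 → J
N(13)+E(4): 17 → R
B(1)+N(13): 14 → O
R(17)+O(14): 31≡5 → F
V(21)+E(4): 25 → Z
W(22)+N(13): 35≡9 → J
E(4)+O(14): 18 → S

KSORJROFZJS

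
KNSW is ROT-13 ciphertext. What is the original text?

K(10): 10−13=-3≡23 → X
N(13): 13−13=0 → A
S(18): 18−13=5 → F
W(22): 22−13=9 → J

XAFJ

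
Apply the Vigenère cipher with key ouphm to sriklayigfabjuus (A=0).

Repeat the key across the message: ouphmouphmouphmo
s(18)+o(14): 32≡6 → g
r(17)+u(20): 37≡11 → l
i(8)+p(15): 23 → x
k(10)+h(7): 17 → r
l(11)+m(12): 23 → x
a(0)+o(14): 14 → o
y(24)+u(20): 44≡18 → s
i(8)+p(15): 23 → x
g(6)+h(7): 13 → n
f(5)+m(12): 17 → r
a(0)+o(14): 14 → o
b(1)+u(20): 21 → v
j(9)+p(15): 24 → y
u(20)+h(7): 27≡1 → b
u(20)+m(12): 32≡6 → g
s(18)+o(14): 32≡6 → g

glxrxosxnrovybgg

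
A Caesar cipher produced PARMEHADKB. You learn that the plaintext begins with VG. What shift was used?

From the crib: P(15)−V(21)=-6≡20, so the shift is 20.

20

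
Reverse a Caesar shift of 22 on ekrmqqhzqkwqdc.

iovquulduoauhg

e(4): 4−22=-18≡8 → i
k(10): 10−22=-12≡14 → o
r(17): 17−22=-5≡21 → v
m(12): 12−22=-10≡16 → q
q(16): 16−22=-6≡20 → u
q(16): 16−22=-6≡20 → u
h(7): 7−22=-15≡11 → l
z(25): 25−22=3 → d
q(16): 16−22=-6≡20 → u
k(10): 10−22=-12≡14 → o
w(22): 22−22=0 → a
q(16): 16−22=-6≡20 → u
d(3): 3−22=-19≡7 → h
c(2): 2−22=-20≡6 → g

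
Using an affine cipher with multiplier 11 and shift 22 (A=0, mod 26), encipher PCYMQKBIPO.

FSAYQCHGFU

P(15): 11·15+22=187≡5 → F
C(2): 11·2+22=44≡18 → S
Y(24): 11·24+22=286≡0 → A
M(12): 11·12+22=154≡24 → Y
Q(16): 11·16+22=198≡16 → Q
K(10): 11·10+22=132≡2 → C
B(1): 11·1+22=33≡7 → H
I(8): 11·8+22=110≡6 → G
P(15): 11·15+22=187≡5 → F
O(14): 11·14+22=176≡20 → U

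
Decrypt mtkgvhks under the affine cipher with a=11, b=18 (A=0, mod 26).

The inverse of 11 mod 26 is 19, since 11·19=209≡1. Apply D(y)=19·(y−18) mod 26:
m(12): 19·(12−18)=-114≡16 → q
t(19): 19·(19−18)=19 → t
k(10): 19·(10−18)=-152≡4 → e
g(6): 19·(6−18)=-228≡6 → g
v(21): 19·(21−18)=57≡5 → f
h(7): 19·(7−18)=-209≡25 → z
k(10): 19·(10−18)=-152≡4 → e
s(18): 19·(18−18)=0 → a

qtegfzea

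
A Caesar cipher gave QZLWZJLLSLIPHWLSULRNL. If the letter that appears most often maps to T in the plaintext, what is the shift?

The most frequent ciphertext letter is L (appears 7 times).
L is position 11; T is position 19.
Shift = -8≡18.

18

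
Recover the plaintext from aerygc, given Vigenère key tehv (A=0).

hakdny

Repeat the key across the ciphertext: tehvte
a(0)−t(19): -19≡7 → h
e(4)−e(4): 0 → a
r(17)−h(7): 10 → k
y(24)−v(21): 3 → d
g(6)−t(19): -13≡13 → n
c(2)−e(4): -2≡24 → y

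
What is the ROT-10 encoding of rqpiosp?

bazsycz

r(17): 17+10=27≡1 → b
q(16): 16+10=26≡0 → a
p(15): 15+10=25 → z
i(8): 8+10=18 → s
o(14): 14+10=24 → y
s(18): 18+10=28≡2 → c
p(15): 15+10=25 → z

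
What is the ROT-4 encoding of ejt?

inx

e(4): 4+4=8 → i
j(9): 9+4=13 → n
t(19): 19+4=23 → x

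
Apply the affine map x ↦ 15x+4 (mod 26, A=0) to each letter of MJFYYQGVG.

CJBAAKQHQ

M(12): 15·12+4=184≡2 → C
J(9): 15·9+4=139≡9 → J
F(5): 15·5+4=79≡1 → B
Y(24): 15·24+4=364≡0 → A
Y(24): 15·24+4=364≡0 → A
Q(16): 15·16+4=244≡10 → K
G(6): 15·6+4=94≡16 → Q
V(21): 15·21+4=319≡7 → H
G(6): 15·6+4=94≡16 → Q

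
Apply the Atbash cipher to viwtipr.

v(21) → e(4)
i(8) → r(17)
w(22) → d(3)
t(19) → g(6)
i(8) → r(17)
p(15) → k(10)
r(17) → i(8)

erdgrki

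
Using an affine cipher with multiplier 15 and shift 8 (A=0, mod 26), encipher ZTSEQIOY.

THSQOYKE

Z(25): 15·25+8=383≡19 → T
T(19): 15·19+8=293≡7 → H
S(18): 15·18+8=278≡18 → S
E(4): 15·4+8=68≡16 → Q
Q(16): 15·16+8=248≡14 → O
I(8): 15·8+8=128≡24 → Y
O(14): 15·14+8=218≡10 → K
Y(24): 15·24+8=368≡4 → E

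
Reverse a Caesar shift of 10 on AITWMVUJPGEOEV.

A(0): 0−10=-10≡16 → Q
I(8): 8−10=-2≡24 → Y
T(19): 19−10=9 → J
W(22): 22−10=12 → M
M(12): 12−10=2 → C
V(21): 21−10=11 → L
U(20): 20−10=10 → K
J(9): 9−10=-1≡25 → Z
P(15): 15−10=5 → F
G(6): 6−10=-4≡22 → W
E(4): 4−10=-6≡20 → U
O(14): 14−10=4 → E
E(4): 4−10=-6≡20 → U
V(21): 21−10=11 → L

QYJMCLKZFWUEUL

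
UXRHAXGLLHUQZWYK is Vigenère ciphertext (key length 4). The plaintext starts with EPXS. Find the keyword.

QIUP

Subtract each crib letter from the matching ciphertext letter (mod 26):
U(20)−E(4)=16 → Q
X(23)−P(15)=8 → I
R(17)−X(23)=-6≡20 → U
H(7)−S(18)=-11≡15 → P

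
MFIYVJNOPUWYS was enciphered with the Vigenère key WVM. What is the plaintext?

QKWCAXRTDYBMW

Repeat the key across the ciphertext: WVMWVMWVMWVMW
M(12)−W(22): -10≡16 → Q
F(5)−V(21): -16≡10 → K
I(8)−M(12): -4≡22 → W
Y(24)−W(22): 2 → C
V(21)−V(21): 0 → A
J(9)−M(12): -3≡23 → X
N(13)−W(22): -9≡17 → R
O(14)−V(21): -7≡19 → T
P(15)−M(12): 3 → D
U(20)−W(22): -2≡24 → Y
W(22)−V(21): 1 → B
Y(24)−M(12): 12 → M
S(18)−W(22): -4≡22 → W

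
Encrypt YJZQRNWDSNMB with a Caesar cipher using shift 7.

FQGXYUDKZUTI

Y(24): 24+7=31≡5 → F
J(9): 9+7=16 → Q
Z(25): 25+7=32≡6 → G
Q(16): 16+7=23 → X
R(17): 17+7=24 → Y
N(13): 13+7=20 → U
W(22): 22+7=29≡3 → D
D(3): 3+7=10 → K
S(18): 18+7=25 → Z
N(13): 13+7=20 → U
M(12): 12+7=19 → T
B(1): 1+7=8 → I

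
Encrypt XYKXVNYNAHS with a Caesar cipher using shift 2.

X(23): 23+2=25 → Z
Y(24): 24+2=26≡0 → A
K(10): 10+2=12 → M
X(23): 23+2=25 → Z
V(21): 21+2=23 → X
N(13): 13+2=15 → P
Y(24): 24+2=26≡0 → A
N(13): 13+2=15 → P
A(0): 0+2=2 → C
H(7): 7+2=9 → J
S(18): 18+2=20 → U

ZAMZXPAPCJU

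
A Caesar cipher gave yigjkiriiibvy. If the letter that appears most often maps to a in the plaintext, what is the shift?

8

The most frequent ciphertext letter is i (appears 5 times).
i is position 8; a is position 0.
Shift = 8.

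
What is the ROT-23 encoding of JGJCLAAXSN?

GDGZIXXUPK

J(9): 9+23=32≡6 → G
G(6): 6+23=29≡3 → D
J(9): 9+23=32≡6 → G
C(2): 2+23=25 → Z
L(11): 11+23=34≡8 → I
A(0): 0+23=23 → X
A(0): 0+23=23 → X
X(23): 23+23=46≡20 → U
S(18): 18+23=41≡15 → P
N(13): 13+23=36≡10 → K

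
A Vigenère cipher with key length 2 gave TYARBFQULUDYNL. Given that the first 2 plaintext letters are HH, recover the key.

Subtract each crib letter from the matching ciphertext letter (mod 26):
T(19)−H(7)=12 → M
Y(24)−H(7)=17 → R

MR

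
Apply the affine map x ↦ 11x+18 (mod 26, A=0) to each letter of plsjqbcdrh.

p(15): 11·15+18=183≡1 → b
l(11): 11·11+18=139≡9 → j
s(18): 11·18+18=216≡8 → i
j(9): 11·9+18=117≡13 → n
q(16): 11·16+18=194≡12 → m
b(1): 11·1+18=29≡3 → d
c(2): 11·2+18=40≡14 → o
d(3): 11·3+18=51≡25 → z
r(17): 11·17+18=205≡23 → x
h(7): 11·7+18=95≡17 → r

bjinmdozxr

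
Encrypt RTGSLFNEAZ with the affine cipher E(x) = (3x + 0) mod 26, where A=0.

R(17): 3·17+0=51≡25 → Z
T(19): 3·19+0=57≡5 → F
G(6): 3·6+0=18 → S
S(18): 3·18+0=54≡2 → C
L(11): 3·11+0=33≡7 → H
F(5): 3·5+0=15 → P
N(13): 3·13+0=39≡13 → N
E(4): 3·4+0=12 → M
A(0): 3·0+0=0 → A
Z(25): 3·25+0=75≡23 → X

ZFSCHPNMAX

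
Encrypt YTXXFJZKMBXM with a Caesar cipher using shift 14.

Y(24): 24+14=38≡12 → M
T(19): 19+14=33≡7 → H
X(23): 23+14=37≡11 → L
X(23): 23+14=37≡11 → L
F(5): 5+14=19 → T
J(9): 9+14=23 → X
Z(25): 25+14=39≡13 → N
K(10): 10+14=24 → Y
M(12): 12+14=26≡0 → A
B(1): 1+14=15 → P
X(23): 23+14=37≡11 → L
M(12): 12+14=26≡0 → A

MHLLTXNYAPLA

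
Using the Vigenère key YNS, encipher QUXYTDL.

Repeat the key across the message: YNSYNSY
Q(16)+Y(24): 40≡14 → O
U(20)+N(13): 33≡7 → H
X(23)+S(18): 41≡15 → P
Y(24)+Y(24): 48≡22 → W
T(19)+N(13): 32≡6 → G
D(3)+S(18): 21 → V
L(11)+Y(24): 35≡9 → J

OHPWGVJ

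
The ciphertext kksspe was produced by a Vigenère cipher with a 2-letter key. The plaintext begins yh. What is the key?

md

Subtract each crib letter from the matching ciphertext letter (mod 26):
k(10)−y(24)=-14≡12 → m
k(10)−h(7)=3 → d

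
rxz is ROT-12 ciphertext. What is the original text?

r(17): 17−12=5 → f
x(23): 23−12=11 → l
z(25): 25−12=13 → n

fln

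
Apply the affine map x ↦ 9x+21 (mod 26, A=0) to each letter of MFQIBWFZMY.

ZOJPELOMZD

M(12): 9·12+21=129≡25 → Z
F(5): 9·5+21=66≡14 → O
Q(16): 9·16+21=165≡9 → J
I(8): 9·8+21=93≡15 → P
B(1): 9·1+21=30≡4 → E
W(22): 9·22+21=219≡11 → L
F(5): 9·5+21=66≡14 → O
Z(25): 9·25+21=246≡12 → M
M(12): 9·12+21=129≡25 → Z
Y(24): 9·24+21=237≡3 → D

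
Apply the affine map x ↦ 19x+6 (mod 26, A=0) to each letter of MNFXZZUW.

M(12): 19·12+6=234≡0 → A
N(13): 19·13+6=253≡19 → T
F(5): 19·5+6=101≡23 → X
X(23): 19·23+6=443≡1 → B
Z(25): 19·25+6=481≡13 → N
Z(25): 19·25+6=481≡13 → N
U(20): 19·20+6=386≡22 → W
W(22): 19·22+6=424≡8 → I

ATXBNNWI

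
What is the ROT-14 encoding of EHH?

SVV

E(4): 4+14=18 → S
H(7): 7+14=21 → V
H(7): 7+14=21 → V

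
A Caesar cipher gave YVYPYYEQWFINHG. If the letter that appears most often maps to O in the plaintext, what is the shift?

The most frequent ciphertext letter is Y (appears 4 times).
Y is position 24; O is position 14.
Shift = 10.

10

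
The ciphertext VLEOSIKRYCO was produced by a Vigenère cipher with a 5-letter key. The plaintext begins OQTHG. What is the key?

HVLHM

Subtract each crib letter from the matching ciphertext letter (mod 26):
V(21)−O(14)=7 → H
L(11)−Q(16)=-5≡21 → V
E(4)−T(19)=-15≡11 → L
O(14)−H(7)=7 → H
S(18)−G(6)=12 → M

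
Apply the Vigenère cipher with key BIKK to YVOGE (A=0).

Repeat the key across the message: BIKKB
Y(24)+B(1): 25 → Z
V(21)+I(8): 29≡3 → D
O(14)+K(10): 24 → Y
G(6)+K(10): 16 → Q
E(4)+B(1): 5 → F

ZDYQF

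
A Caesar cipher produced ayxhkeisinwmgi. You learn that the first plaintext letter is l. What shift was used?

15

From the crib: a(0)−l(11)=-11≡15, so the shift is 15.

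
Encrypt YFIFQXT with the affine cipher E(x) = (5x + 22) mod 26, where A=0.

MVKVYHN

Y(24): 5·24+22=142≡12 → M
F(5): 5·5+22=47≡21 → V
I(8): 5·8+22=62≡10 → K
F(5): 5·5+22=47≡21 → V
Q(16): 5·16+22=102≡24 → Y
X(23): 5·23+22=137≡7 → H
T(19): 5·19+22=117≡13 → N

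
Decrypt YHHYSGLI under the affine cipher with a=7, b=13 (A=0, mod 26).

The inverse of 7 mod 26 is 15, since 7·15=105≡1. Apply D(y)=15·(y−13) mod 26:
Y(24): 15·(24−13)=165≡9 → J
H(7): 15·(7−13)=-90≡14 → O
H(7): 15·(7−13)=-90≡14 → O
Y(24): 15·(24−13)=165≡9 → J
S(18): 15·(18−13)=75≡23 → X
G(6): 15·(6−13)=-105≡25 → Z
L(11): 15·(11−13)=-30≡22 → W
I(8): 15·(8−13)=-75≡3 → D

JOOJXZWD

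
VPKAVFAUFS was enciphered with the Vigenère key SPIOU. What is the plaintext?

DACMBNLMRY

Repeat the key across the ciphertext: SPIOUSPIOU
V(21)−S(18): 3 → D
P(15)−P(15): 0 → A
K(10)−I(8): 2 → C
A(0)−O(14): -14≡12 → M
V(21)−U(20): 1 → B
F(5)−S(18): -13≡13 → N
A(0)−P(15): -15≡11 → L
U(20)−I(8): 12 → M
F(5)−O(14): -9≡17 → R
S(18)−U(20): -2≡24 → Y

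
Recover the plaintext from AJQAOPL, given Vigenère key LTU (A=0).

PQWPVVA

Repeat the key across the ciphertext: LTULTUL
A(0)−L(11): -11≡15 → P
J(9)−T(19): -10≡16 → Q
Q(16)−U(20): -4≡22 → W
A(0)−L(11): -11≡15 → P
O(14)−T(19): -5≡21 → V
P(15)−U(20): -5≡21 → V
L(11)−L(11): 0 → A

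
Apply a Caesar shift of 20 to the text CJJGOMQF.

C(2): 2+20=22 → W
J(9): 9+20=29≡3 → D
J(9): 9+20=29≡3 → D
G(6): 6+20=26≡0 → A
O(14): 14+20=34≡8 → I
M(12): 12+20=32≡6 → G
Q(16): 16+20=36≡10 → K
F(5): 5+20=25 → Z

WDDAIGKZ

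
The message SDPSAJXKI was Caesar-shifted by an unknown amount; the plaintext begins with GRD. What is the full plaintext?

From the crib: S(18)−G(6)=12, so the shift is 12.
Subtract 12 from each ciphertext letter:
S(18): 18−12=6 → G
D(3): 3−12=-9≡17 → R
P(15): 15−12=3 → D
S(18): 18−12=6 → G
A(0): 0−12=-12≡14 → O
J(9): 9−12=-3≡23 → X
X(23): 23−12=11 → L
K(10): 10−12=-2≡24 → Y
I(8): 8−12=-4≡22 → W

GRDGOXLYW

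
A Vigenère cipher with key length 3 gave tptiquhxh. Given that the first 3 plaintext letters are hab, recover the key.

mps

Subtract each crib letter from the matching ciphertext letter (mod 26):
t(19)−h(7)=12 → m
p(15)−a(0)=15 → p
t(19)−b(1)=18 → s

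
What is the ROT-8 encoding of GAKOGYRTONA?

OISWOGZBWVI

G(6): 6+8=14 → O
A(0): 0+8=8 → I
K(10): 10+8=18 → S
O(14): 14+8=22 → W
G(6): 6+8=14 → O
Y(24): 24+8=32≡6 → G
R(17): 17+8=25 → Z
T(19): 19+8=27≡1 → B
O(14): 14+8=22 → W
N(13): 13+8=21 → V
A(0): 0+8=8 → I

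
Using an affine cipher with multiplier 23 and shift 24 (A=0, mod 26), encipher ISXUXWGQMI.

I(8): 23·8+24=208≡0 → A
S(18): 23·18+24=438≡22 → W
X(23): 23·23+24=553≡7 → H
U(20): 23·20+24=484≡16 → Q
X(23): 23·23+24=553≡7 → H
W(22): 23·22+24=530≡10 → K
G(6): 23·6+24=162≡6 → G
Q(16): 23·16+24=392≡2 → C
M(12): 23·12+24=300≡14 → O
I(8): 23·8+24=208≡0 → A

AWHQHKGCOA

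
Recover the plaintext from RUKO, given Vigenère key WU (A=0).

Repeat the key across the ciphertext: WUWU
R(17)−W(22): -5≡21 → V
U(20)−U(20): 0 → A
K(10)−W(22): -12≡14 → O
O(14)−U(20): -6≡20 → U

VAOU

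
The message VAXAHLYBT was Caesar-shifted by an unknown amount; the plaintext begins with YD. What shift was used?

From the crib: V(21)−Y(24)=-3≡23, so the shift is 23.

23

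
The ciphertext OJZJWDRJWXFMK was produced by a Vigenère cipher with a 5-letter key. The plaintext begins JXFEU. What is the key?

Subtract each crib letter from the matching ciphertext letter (mod 26):
O(14)−J(9)=5 → F
J(9)−X(23)=-14≡12 → M
Z(25)−F(5)=20 → U
J(9)−E(4)=5 → F
W(22)−U(20)=2 → C

FMUFC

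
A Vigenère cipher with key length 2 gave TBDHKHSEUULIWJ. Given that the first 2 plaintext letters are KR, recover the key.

Subtract each crib letter from the matching ciphertext letter (mod 26):
T(19)−K(10)=9 → J
B(1)−R(17)=-16≡10 → K

JK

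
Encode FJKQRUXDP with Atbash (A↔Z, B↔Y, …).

F(5) → U(20)
J(9) → Q(16)
K(10) → P(15)
Q(16) → J(9)
R(17) → I(8)
U(20) → F(5)
X(23) → C(2)
D(3) → W(22)
P(15) → K(10)

UQPJIFCWK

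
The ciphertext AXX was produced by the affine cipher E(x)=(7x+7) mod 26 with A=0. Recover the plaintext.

ZGG

The inverse of 7 mod 26 is 15, since 7·15=105≡1. Apply D(y)=15·(y−7) mod 26:
A(0): 15·(0−7)=-105≡25 → Z
X(23): 15·(23−7)=240≡6 → G
X(23): 15·(23−7)=240≡6 → G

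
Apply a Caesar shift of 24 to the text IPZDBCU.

GNXBZAS

I(8): 8+24=32≡6 → G
P(15): 15+24=39≡13 → N
Z(25): 25+24=49≡23 → X
D(3): 3+24=27≡1 → B
B(1): 1+24=25 → Z
C(2): 2+24=26≡0 → A
U(20): 20+24=44≡18 → S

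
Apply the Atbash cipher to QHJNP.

Q(16) → J(9)
H(7) → S(18)
J(9) → Q(16)
N(13) → M(12)
P(15) → K(10)

JSQMK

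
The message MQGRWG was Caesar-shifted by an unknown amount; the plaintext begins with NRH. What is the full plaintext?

NRHSXH

From the crib: M(12)−N(13)=-1≡25, so the shift is 25.
Subtract 25 from each ciphertext letter:
M(12): 12−25=-13≡13 → N
Q(16): 16−25=-9≡17 → R
G(6): 6−25=-19≡7 → H
R(17): 17−25=-8≡18 → S
W(22): 22−25=-3≡23 → X
G(6): 6−25=-19≡7 → H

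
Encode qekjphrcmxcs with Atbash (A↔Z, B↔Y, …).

jvpqksixncxh

q(16) → j(9)
e(4) → v(21)
k(10) → p(15)
j(9) → q(16)
p(15) → k(10)
h(7) → s(18)
r(17) → i(8)
c(2) → x(23)
m(12) → n(13)
x(23) → c(2)
c(2) → x(23)
s(18) → h(7)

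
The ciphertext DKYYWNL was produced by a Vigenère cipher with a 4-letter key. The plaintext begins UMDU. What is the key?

JYVE

Subtract each crib letter from the matching ciphertext letter (mod 26):
D(3)−U(20)=-17≡9 → J
K(10)−M(12)=-2≡24 → Y
Y(24)−D(3)=21 → V
Y(24)−U(20)=4 → E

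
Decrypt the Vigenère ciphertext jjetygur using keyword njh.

waxgpzhi

Repeat the key across the ciphertext: njhnjhnj
j(9)−n(13): -4≡22 → w
j(9)−j(9): 0 → a
e(4)−h(7): -3≡23 → x
t(19)−n(13): 6 → g
y(24)−j(9): 15 → p
g(6)−h(7): -1≡25 → z
u(20)−n(13): 7 → h
r(17)−j(9): 8 → i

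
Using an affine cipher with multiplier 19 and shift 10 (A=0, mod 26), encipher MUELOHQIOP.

EAILQNCGQJ

M(12): 19·12+10=238≡4 → E
U(20): 19·20+10=390≡0 → A
E(4): 19·4+10=86≡8 → I
L(11): 19·11+10=219≡11 → L
O(14): 19·14+10=276≡16 → Q
H(7): 19·7+10=143≡13 → N
Q(16): 19·16+10=314≡2 → C
I(8): 19·8+10=162≡6 → G
O(14): 19·14+10=276≡16 → Q
P(15): 19·15+10=295≡9 → J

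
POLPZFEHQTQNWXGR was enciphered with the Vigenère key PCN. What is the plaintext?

Repeat the key across the ciphertext: PCNPCNPCNPCNPCNP
P(15)−P(15): 0 → A
O(14)−C(2): 12 → M
L(11)−N(13): -2≡24 → Y
P(15)−P(15): 0 → A
Z(25)−C(2): 23 → X
F(5)−N(13): -8≡18 → S
E(4)−P(15): -11≡15 → P
H(7)−C(2): 5 → F
Q(16)−N(13): 3 → D
T(19)−P(15): 4 → E
Q(16)−C(2): 14 → O
N(13)−N(13): 0 → A
W(22)−P(15): 7 → H
X(23)−C(2): 21 → V
G(6)−N(13): -7≡19 → T
R(17)−P(15): 2 → C

AMYAXSPFDEOAHVTC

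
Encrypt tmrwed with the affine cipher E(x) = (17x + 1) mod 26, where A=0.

mxelra

t(19): 17·19+1=324≡12 → m
m(12): 17·12+1=205≡23 → x
r(17): 17·17+1=290≡4 → e
w(22): 17·22+1=375≡11 → l
e(4): 17·4+1=69≡17 → r
d(3): 17·3+1=52≡0 → a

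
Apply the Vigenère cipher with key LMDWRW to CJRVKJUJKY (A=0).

NVURBFFVNU

Repeat the key across the message: LMDWRWLMDW
C(2)+L(11): 13 → N
J(9)+M(12): 21 → V
R(17)+D(3): 20 → U
V(21)+W(22): 43≡17 → R
K(10)+R(17): 27≡1 → B
J(9)+W(22): 31≡5 → F
U(20)+L(11): 31≡5 → F
J(9)+M(12): 21 → V
K(10)+D(3): 13 → N
Y(24)+W(22): 46≡20 → U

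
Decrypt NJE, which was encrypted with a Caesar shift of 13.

AWR

N(13): 13−13=0 → A
J(9): 9−13=-4≡22 → W
E(4): 4−13=-9≡17 → R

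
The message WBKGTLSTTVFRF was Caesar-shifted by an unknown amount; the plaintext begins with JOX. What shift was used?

From the crib: W(22)−J(9)=13, so the shift is 13.

13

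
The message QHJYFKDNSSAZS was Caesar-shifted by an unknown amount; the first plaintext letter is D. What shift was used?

From the crib: Q(16)−D(3)=13, so the shift is 13.

13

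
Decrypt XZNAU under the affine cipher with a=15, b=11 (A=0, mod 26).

The inverse of 15 mod 26 is 7, since 15·7=105≡1. Apply D(y)=7·(y−11) mod 26:
X(23): 7·(23−11)=84≡6 → G
Z(25): 7·(25−11)=98≡20 → U
N(13): 7·(13−11)=14 → O
A(0): 7·(0−11)=-77≡1 → B
U(20): 7·(20−11)=63≡11 → L

GUOBL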